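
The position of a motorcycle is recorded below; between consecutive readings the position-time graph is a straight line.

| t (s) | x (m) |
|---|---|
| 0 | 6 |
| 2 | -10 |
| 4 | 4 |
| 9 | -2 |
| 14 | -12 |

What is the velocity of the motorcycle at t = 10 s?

-2 m/s

Velocity is the slope of the x-t graph on 9–14 s: (-12 − -2)/(14 − 9) = -2 m/s.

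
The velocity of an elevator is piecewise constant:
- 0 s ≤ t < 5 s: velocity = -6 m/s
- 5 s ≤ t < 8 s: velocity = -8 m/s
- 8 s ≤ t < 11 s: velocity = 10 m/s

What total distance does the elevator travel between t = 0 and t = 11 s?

Distance (not displacement) is the total path length: add the absolute areas under v-t.
0–5 s: |-6| × 5 = 30 m
5–8 s: |-8| × 3 = 24 m
8–11 s: |10| × 3 = 30 m
Total distance = 84 m

84 m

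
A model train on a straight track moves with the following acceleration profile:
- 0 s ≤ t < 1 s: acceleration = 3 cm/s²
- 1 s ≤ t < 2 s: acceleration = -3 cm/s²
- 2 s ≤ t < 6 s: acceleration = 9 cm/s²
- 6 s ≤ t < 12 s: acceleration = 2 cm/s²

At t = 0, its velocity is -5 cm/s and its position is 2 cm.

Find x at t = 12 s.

On each constant-a segment, Δv = aΔt and Δx = v₀Δt + ½aΔt²; chain segment to segment.
0–1 s: v starts -5 cm/s; Δx = -5·1 + ½·3·1² = -3.5 cm; v ends -2 cm/s.
1–2 s: v starts -2 cm/s; Δx = -2·1 + ½·-3·1² = -3.5 cm; v ends -5 cm/s.
2–6 s: v starts -5 cm/s; Δx = -5·4 + ½·9·4² = 52 cm; v ends 31 cm/s.
6–12 s: v starts 31 cm/s; Δx = 31·6 + ½·2·6² = 222 cm; v ends 43 cm/s.
x(12) = 2 + Σ Δx = 269 cm.

269 cm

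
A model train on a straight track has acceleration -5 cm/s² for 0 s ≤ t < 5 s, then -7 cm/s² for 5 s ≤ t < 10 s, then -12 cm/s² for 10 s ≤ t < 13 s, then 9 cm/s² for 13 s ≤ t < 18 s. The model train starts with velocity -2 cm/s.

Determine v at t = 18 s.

Δv equals the area under the a-t graph; then v = v₀ + Δv.
0–5 s: -5 × 5 = -25 cm/s
5–10 s: -7 × 5 = -35 cm/s
10–13 s: -12 × 3 = -36 cm/s
13–18 s: 9 × 5 = 45 cm/s
Δv = -51 cm/s, so v(18) = -2 + (-51) = -53 cm/s.

-53 cm/s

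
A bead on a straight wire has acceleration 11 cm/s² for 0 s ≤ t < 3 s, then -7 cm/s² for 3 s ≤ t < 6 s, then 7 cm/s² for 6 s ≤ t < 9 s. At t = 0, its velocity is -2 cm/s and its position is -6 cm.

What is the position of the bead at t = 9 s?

On each constant-a segment, Δv = aΔt and Δx = v₀Δt + ½aΔt²; chain segment to segment.
0–3 s: v starts -2 cm/s; Δx = -2·3 + ½·11·3² = 43.5 cm; v ends 31 cm/s.
3–6 s: v starts 31 cm/s; Δx = 31·3 + ½·-7·3² = 61.5 cm; v ends 10 cm/s.
6–9 s: v starts 10 cm/s; Δx = 10·3 + ½·7·3² = 61.5 cm; v ends 31 cm/s.
x(9) = -6 + Σ Δx = 160.5 cm.

160.5 cm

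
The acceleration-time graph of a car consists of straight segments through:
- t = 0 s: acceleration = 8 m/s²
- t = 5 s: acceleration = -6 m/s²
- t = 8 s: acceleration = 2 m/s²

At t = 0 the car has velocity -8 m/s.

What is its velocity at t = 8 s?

-9 m/s

Δv equals the area under the a-t graph; then v = v₀ + Δv.
0–5 s: ½(8 + -6)(5) = 5 m/s
5–8 s: ½(-6 + 2)(3) = -6 m/s
Δv = -1 m/s, so v(8) = -8 + (-1) = -9 m/s.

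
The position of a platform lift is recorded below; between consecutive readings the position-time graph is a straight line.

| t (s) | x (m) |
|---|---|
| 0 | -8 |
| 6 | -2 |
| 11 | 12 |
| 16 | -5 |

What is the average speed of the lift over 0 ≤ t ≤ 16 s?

2.3125 m/s

Average speed = (total path length)/(elapsed time); on a piecewise-linear x-t graph the path length is Σ|Δx|.
0–6 s: |Δx| = |-2 − -8| = 6 m
6–11 s: |Δx| = |12 − -2| = 14 m
11–16 s: |Δx| = |-5 − 12| = 17 m
Total path = 37 m; average speed = 37/16 = 2.3125 m/s.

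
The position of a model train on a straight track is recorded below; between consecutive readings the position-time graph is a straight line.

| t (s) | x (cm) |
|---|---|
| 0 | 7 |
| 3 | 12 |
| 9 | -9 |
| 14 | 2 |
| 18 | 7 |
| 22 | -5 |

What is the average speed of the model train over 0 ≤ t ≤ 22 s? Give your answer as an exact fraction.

27/11 cm/s

Average speed = (total path length)/(elapsed time); on a piecewise-linear x-t graph the path length is Σ|Δx|.
0–3 s: |Δx| = |12 − 7| = 5 cm
3–9 s: |Δx| = |-9 − 12| = 21 cm
9–14 s: |Δx| = |2 − -9| = 11 cm
14–18 s: |Δx| = |7 − 2| = 5 cm
18–22 s: |Δx| = |-5 − 7| = 12 cm
Total path = 54 cm; average speed = 54/22 = 27/11 cm/s.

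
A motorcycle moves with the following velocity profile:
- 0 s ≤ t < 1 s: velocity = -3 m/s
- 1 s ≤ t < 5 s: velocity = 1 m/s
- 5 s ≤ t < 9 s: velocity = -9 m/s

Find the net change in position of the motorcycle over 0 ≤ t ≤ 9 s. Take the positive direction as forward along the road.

Net displacement equals the area under the velocity-time graph (areas below the axis count negative).
0–1 s: -3 × 1 = -3 m
1–5 s: 1 × 4 = 4 m
5–9 s: -9 × 4 = -36 m
Net displacement = -35 m

-35 m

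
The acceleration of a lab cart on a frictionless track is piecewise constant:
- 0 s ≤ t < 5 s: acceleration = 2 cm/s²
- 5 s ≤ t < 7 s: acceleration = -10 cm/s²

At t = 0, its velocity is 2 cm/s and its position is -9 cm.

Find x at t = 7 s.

On each constant-a segment, Δv = aΔt and Δx = v₀Δt + ½aΔt²; chain segment to segment.
0–5 s: v starts 2 cm/s; Δx = 2·5 + ½·2·5² = 35 cm; v ends 12 cm/s.
5–7 s: v starts 12 cm/s; Δx = 12·2 + ½·-10·2² = 4 cm; v ends -8 cm/s.
x(7) = -9 + Σ Δx = 30 cm.

30 cm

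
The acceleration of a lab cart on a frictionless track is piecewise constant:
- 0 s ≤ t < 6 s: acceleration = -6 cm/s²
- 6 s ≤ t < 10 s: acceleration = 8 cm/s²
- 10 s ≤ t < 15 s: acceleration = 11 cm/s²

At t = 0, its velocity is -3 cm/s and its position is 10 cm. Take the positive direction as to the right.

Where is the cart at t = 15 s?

-105.5 cm

On each constant-a segment, Δv = aΔt and Δx = v₀Δt + ½aΔt²; chain segment to segment.
0–6 s: v starts -3 cm/s; Δx = -3·6 + ½·-6·6² = -126 cm; v ends -39 cm/s.
6–10 s: v starts -39 cm/s; Δx = -39·4 + ½·8·4² = -92 cm; v ends -7 cm/s.
10–15 s: v starts -7 cm/s; Δx = -7·5 + ½·11·5² = 102.5 cm; v ends 48 cm/s.
x(15) = 10 + Σ Δx = -105.5 cm.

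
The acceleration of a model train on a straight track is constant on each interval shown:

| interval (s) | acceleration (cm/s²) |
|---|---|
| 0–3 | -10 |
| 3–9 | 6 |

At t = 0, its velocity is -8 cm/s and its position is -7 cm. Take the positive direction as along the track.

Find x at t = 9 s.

-196 cm

On each constant-a segment, Δv = aΔt and Δx = v₀Δt + ½aΔt²; chain segment to segment.
0–3 s: v starts -8 cm/s; Δx = -8·3 + ½·-10·3² = -69 cm; v ends -38 cm/s.
3–9 s: v starts -38 cm/s; Δx = -38·6 + ½·6·6² = -120 cm; v ends -2 cm/s.
x(9) = -7 + Σ Δx = -196 cm.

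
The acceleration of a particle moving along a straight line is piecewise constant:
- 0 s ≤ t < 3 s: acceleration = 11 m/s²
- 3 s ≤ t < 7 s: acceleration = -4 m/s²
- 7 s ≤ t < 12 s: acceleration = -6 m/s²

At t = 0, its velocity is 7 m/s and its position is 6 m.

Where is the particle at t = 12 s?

249.5 m

On each constant-a segment, Δv = aΔt and Δx = v₀Δt + ½aΔt²; chain segment to segment.
0–3 s: v starts 7 m/s; Δx = 7·3 + ½·11·3² = 70.5 m; v ends 40 m/s.
3–7 s: v starts 40 m/s; Δx = 40·4 + ½·-4·4² = 128 m; v ends 24 m/s.
7–12 s: v starts 24 m/s; Δx = 24·5 + ½·-6·5² = 45 m; v ends -6 m/s.
x(12) = 6 + Σ Δx = 249.5 m.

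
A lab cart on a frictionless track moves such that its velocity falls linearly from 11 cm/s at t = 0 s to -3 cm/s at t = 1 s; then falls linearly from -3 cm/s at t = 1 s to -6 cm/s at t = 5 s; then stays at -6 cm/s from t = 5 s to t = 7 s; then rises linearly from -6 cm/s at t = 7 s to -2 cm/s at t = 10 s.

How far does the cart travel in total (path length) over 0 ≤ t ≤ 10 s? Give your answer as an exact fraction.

653/14 cm

Distance (not displacement) is the total path length: add the absolute areas under v-t.
0–1 s: v = 0 at t = 11/14 s; triangle areas 121/28 + 9/28 = 65/14 cm
1–5 s: |½(-3 + -6)(4)| = 18 cm
5–7 s: |-6| × 2 = 12 cm
7–10 s: |½(-6 + -2)(3)| = 12 cm
Total distance = 653/14 cm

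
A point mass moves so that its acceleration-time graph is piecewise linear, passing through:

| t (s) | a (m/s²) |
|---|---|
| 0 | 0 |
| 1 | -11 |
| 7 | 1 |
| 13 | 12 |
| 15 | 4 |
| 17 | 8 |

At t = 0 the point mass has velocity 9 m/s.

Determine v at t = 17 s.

40.5 m/s

Δv equals the area under the a-t graph; then v = v₀ + Δv.
0–1 s: ½(0 + -11)(1) = -5.5 m/s
1–7 s: ½(-11 + 1)(6) = -30 m/s
7–13 s: ½(1 + 12)(6) = 39 m/s
13–15 s: ½(12 + 4)(2) = 16 m/s
15–17 s: ½(4 + 8)(2) = 12 m/s
Δv = 31.5 m/s, so v(17) = 9 + (31.5) = 40.5 m/s.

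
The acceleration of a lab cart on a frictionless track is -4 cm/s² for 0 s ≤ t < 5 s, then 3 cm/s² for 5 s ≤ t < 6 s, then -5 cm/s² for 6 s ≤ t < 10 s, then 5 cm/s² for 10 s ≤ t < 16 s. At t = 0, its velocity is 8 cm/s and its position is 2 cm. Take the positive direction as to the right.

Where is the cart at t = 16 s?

On each constant-a segment, Δv = aΔt and Δx = v₀Δt + ½aΔt²; chain segment to segment.
0–5 s: v starts 8 cm/s; Δx = 8·5 + ½·-4·5² = -10 cm; v ends -12 cm/s.
5–6 s: v starts -12 cm/s; Δx = -12·1 + ½·3·1² = -10.5 cm; v ends -9 cm/s.
6–10 s: v starts -9 cm/s; Δx = -9·4 + ½·-5·4² = -76 cm; v ends -29 cm/s.
10–16 s: v starts -29 cm/s; Δx = -29·6 + ½·5·6² = -84 cm; v ends 1 cm/s.
x(16) = 2 + Σ Δx = -178.5 cm.

-178.5 cm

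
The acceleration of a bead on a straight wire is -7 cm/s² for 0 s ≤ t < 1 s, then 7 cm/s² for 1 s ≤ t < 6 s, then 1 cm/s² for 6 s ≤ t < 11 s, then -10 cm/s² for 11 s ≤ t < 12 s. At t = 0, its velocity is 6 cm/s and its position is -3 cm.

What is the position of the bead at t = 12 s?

On each constant-a segment, Δv = aΔt and Δx = v₀Δt + ½aΔt²; chain segment to segment.
0–1 s: v starts 6 cm/s; Δx = 6·1 + ½·-7·1² = 2.5 cm; v ends -1 cm/s.
1–6 s: v starts -1 cm/s; Δx = -1·5 + ½·7·5² = 82.5 cm; v ends 34 cm/s.
6–11 s: v starts 34 cm/s; Δx = 34·5 + ½·1·5² = 182.5 cm; v ends 39 cm/s.
11–12 s: v starts 39 cm/s; Δx = 39·1 + ½·-10·1² = 34 cm; v ends 29 cm/s.
x(12) = -3 + Σ Δx = 298.5 cm.

298.5 cm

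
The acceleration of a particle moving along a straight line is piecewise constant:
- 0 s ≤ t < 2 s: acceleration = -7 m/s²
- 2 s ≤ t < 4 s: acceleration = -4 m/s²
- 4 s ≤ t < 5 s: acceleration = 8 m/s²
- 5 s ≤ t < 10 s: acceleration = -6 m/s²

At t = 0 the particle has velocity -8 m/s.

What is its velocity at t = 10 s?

Δv equals the area under the a-t graph; then v = v₀ + Δv.
0–2 s: -7 × 2 = -14 m/s
2–4 s: -4 × 2 = -8 m/s
4–5 s: 8 × 1 = 8 m/s
5–10 s: -6 × 5 = -30 m/s
Δv = -44 m/s, so v(10) = -8 + (-44) = -52 m/s.

-52 m/s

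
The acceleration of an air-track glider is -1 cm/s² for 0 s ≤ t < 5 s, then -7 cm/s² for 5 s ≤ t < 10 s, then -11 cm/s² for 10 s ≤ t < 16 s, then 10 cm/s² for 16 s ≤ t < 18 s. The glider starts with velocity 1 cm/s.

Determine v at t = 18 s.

Δv equals the area under the a-t graph; then v = v₀ + Δv.
0–5 s: -1 × 5 = -5 cm/s
5–10 s: -7 × 5 = -35 cm/s
10–16 s: -11 × 6 = -66 cm/s
16–18 s: 10 × 2 = 20 cm/s
Δv = -86 cm/s, so v(18) = 1 + (-86) = -85 cm/s.

-85 cm/s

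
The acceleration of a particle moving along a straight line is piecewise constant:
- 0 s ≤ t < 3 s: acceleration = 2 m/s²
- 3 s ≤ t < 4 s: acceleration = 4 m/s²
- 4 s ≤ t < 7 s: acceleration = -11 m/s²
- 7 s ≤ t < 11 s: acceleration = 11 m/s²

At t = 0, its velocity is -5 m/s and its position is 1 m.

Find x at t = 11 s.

On each constant-a segment, Δv = aΔt and Δx = v₀Δt + ½aΔt²; chain segment to segment.
0–3 s: v starts -5 m/s; Δx = -5·3 + ½·2·3² = -6 m; v ends 1 m/s.
3–4 s: v starts 1 m/s; Δx = 1·1 + ½·4·1² = 3 m; v ends 5 m/s.
4–7 s: v starts 5 m/s; Δx = 5·3 + ½·-11·3² = -34.5 m; v ends -28 m/s.
7–11 s: v starts -28 m/s; Δx = -28·4 + ½·11·4² = -24 m; v ends 16 m/s.
x(11) = 1 + Σ Δx = -60.5 m.

-60.5 m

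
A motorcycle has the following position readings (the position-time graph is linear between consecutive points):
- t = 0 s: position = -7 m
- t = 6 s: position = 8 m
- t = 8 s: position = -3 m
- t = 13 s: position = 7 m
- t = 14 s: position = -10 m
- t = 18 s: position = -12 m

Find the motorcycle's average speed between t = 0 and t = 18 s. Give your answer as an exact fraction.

Average speed = (total path length)/(elapsed time); on a piecewise-linear x-t graph the path length is Σ|Δx|.
0–6 s: |Δx| = |8 − -7| = 15 m
6–8 s: |Δx| = |-3 − 8| = 11 m
8–13 s: |Δx| = |7 − -3| = 10 m
13–14 s: |Δx| = |-10 − 7| = 17 m
14–18 s: |Δx| = |-12 − -10| = 2 m
Total path = 55 m; average speed = 55/18 = 55/18 m/s.

55/18 m/s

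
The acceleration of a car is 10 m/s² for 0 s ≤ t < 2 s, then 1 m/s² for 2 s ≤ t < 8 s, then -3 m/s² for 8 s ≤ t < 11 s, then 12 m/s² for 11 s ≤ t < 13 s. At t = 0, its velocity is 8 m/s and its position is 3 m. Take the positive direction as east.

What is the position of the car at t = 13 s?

387.5 m

On each constant-a segment, Δv = aΔt and Δx = v₀Δt + ½aΔt²; chain segment to segment.
0–2 s: v starts 8 m/s; Δx = 8·2 + ½·10·2² = 36 m; v ends 28 m/s.
2–8 s: v starts 28 m/s; Δx = 28·6 + ½·1·6² = 186 m; v ends 34 m/s.
8–11 s: v starts 34 m/s; Δx = 34·3 + ½·-3·3² = 88.5 m; v ends 25 m/s.
11–13 s: v starts 25 m/s; Δx = 25·2 + ½·12·2² = 74 m; v ends 49 m/s.
x(13) = 3 + Σ Δx = 387.5 m.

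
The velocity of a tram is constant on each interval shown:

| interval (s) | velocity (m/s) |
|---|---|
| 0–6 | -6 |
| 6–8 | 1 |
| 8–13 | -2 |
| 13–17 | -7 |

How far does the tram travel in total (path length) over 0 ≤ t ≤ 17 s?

76 m

Total distance travelled is ∫|v| dt — sum the magnitudes of each area piece.
0–6 s: |-6| × 6 = 36 m
6–8 s: |1| × 2 = 2 m
8–13 s: |-2| × 5 = 10 m
13–17 s: |-7| × 4 = 28 m
Total distance = 76 m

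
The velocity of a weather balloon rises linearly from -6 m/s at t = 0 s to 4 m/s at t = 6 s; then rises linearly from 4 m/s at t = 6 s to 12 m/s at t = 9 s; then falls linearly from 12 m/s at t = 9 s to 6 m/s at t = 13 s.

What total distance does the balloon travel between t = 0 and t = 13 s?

75.6 m

Distance (not displacement) is the total path length: add the absolute areas under v-t.
0–6 s: v = 0 at t = 3.6 s; triangle areas 10.8 + 4.8 = 15.6 m
6–9 s: |½(4 + 12)(3)| = 24 m
9–13 s: |½(12 + 6)(4)| = 36 m
Total distance = 75.6 m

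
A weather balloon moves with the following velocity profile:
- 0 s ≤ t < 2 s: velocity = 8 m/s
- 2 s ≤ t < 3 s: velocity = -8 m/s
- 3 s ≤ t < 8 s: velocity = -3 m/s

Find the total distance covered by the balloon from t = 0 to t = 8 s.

39 m

Distance (not displacement) is the total path length: add the absolute areas under v-t.
0–2 s: |8| × 2 = 16 m
2–3 s: |-8| × 1 = 8 m
3–8 s: |-3| × 5 = 15 m
Total distance = 39 m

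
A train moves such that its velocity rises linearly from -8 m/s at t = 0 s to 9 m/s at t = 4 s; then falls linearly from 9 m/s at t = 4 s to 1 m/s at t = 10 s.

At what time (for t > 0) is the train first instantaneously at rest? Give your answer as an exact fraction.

t = 32/17 s

v changes sign on 0–4 s (from -8 to 9); the graph is linear there, so v = 0 at t = 0 + (8)·(4 − 0)/(9 − -8) = 32/17 s.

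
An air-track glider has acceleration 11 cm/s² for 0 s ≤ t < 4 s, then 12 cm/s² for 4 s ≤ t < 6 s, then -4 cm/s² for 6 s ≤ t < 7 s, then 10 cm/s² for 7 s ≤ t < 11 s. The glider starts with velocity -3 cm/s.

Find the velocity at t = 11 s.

Δv equals the area under the a-t graph; then v = v₀ + Δv.
0–4 s: 11 × 4 = 44 cm/s
4–6 s: 12 × 2 = 24 cm/s
6–7 s: -4 × 1 = -4 cm/s
7–11 s: 10 × 4 = 40 cm/s
Δv = 104 cm/s, so v(11) = -3 + (104) = 101 cm/s.

101 cm/s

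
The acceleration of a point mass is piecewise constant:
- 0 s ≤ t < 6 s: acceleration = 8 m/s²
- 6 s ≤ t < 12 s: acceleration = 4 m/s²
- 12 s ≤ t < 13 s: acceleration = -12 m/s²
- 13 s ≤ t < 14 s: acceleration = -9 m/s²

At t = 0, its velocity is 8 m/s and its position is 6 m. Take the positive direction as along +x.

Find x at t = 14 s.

On each constant-a segment, Δv = aΔt and Δx = v₀Δt + ½aΔt²; chain segment to segment.
0–6 s: v starts 8 m/s; Δx = 8·6 + ½·8·6² = 192 m; v ends 56 m/s.
6–12 s: v starts 56 m/s; Δx = 56·6 + ½·4·6² = 408 m; v ends 80 m/s.
12–13 s: v starts 80 m/s; Δx = 80·1 + ½·-12·1² = 74 m; v ends 68 m/s.
13–14 s: v starts 68 m/s; Δx = 68·1 + ½·-9·1² = 63.5 m; v ends 59 m/s.
x(14) = 6 + Σ Δx = 743.5 m.

743.5 m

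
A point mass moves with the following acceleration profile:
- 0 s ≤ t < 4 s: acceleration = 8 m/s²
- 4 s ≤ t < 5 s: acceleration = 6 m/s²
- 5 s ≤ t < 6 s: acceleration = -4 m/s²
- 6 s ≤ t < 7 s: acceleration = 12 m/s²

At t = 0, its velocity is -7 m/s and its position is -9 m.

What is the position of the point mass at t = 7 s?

On each constant-a segment, Δv = aΔt and Δx = v₀Δt + ½aΔt²; chain segment to segment.
0–4 s: v starts -7 m/s; Δx = -7·4 + ½·8·4² = 36 m; v ends 25 m/s.
4–5 s: v starts 25 m/s; Δx = 25·1 + ½·6·1² = 28 m; v ends 31 m/s.
5–6 s: v starts 31 m/s; Δx = 31·1 + ½·-4·1² = 29 m; v ends 27 m/s.
6–7 s: v starts 27 m/s; Δx = 27·1 + ½·12·1² = 33 m; v ends 39 m/s.
x(7) = -9 + Σ Δx = 117 m.

117 m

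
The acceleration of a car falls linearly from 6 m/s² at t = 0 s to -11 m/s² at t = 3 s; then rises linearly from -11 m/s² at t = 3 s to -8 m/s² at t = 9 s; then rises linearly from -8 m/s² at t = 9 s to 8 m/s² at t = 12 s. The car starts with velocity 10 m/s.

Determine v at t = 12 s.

-54.5 m/s

Δv equals the area under the a-t graph; then v = v₀ + Δv.
0–3 s: ½(6 + -11)(3) = -7.5 m/s
3–9 s: ½(-11 + -8)(6) = -57 m/s
9–12 s: ½(-8 + 8)(3) = 0 m/s
Δv = -64.5 m/s, so v(12) = 10 + (-64.5) = -54.5 m/s.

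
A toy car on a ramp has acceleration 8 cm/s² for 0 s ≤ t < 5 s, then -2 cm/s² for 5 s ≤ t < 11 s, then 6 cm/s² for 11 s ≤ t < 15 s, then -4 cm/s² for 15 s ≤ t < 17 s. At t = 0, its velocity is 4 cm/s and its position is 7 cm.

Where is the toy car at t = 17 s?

On each constant-a segment, Δv = aΔt and Δx = v₀Δt + ½aΔt²; chain segment to segment.
0–5 s: v starts 4 cm/s; Δx = 4·5 + ½·8·5² = 120 cm; v ends 44 cm/s.
5–11 s: v starts 44 cm/s; Δx = 44·6 + ½·-2·6² = 228 cm; v ends 32 cm/s.
11–15 s: v starts 32 cm/s; Δx = 32·4 + ½·6·4² = 176 cm; v ends 56 cm/s.
15–17 s: v starts 56 cm/s; Δx = 56·2 + ½·-4·2² = 104 cm; v ends 48 cm/s.
x(17) = 7 + Σ Δx = 635 cm.

635 cm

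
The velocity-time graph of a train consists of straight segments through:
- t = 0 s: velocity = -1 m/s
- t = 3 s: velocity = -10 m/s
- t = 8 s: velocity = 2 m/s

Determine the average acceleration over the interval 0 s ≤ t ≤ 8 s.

0.375 m/s²

Average acceleration = Δv/Δt = (2 − -1)/(8 − 0) = 0.375 m/s².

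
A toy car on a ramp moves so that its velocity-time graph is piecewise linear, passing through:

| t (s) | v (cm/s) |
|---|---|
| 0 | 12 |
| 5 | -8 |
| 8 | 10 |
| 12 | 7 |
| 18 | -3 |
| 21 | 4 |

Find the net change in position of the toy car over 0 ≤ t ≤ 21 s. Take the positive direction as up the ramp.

60.5 cm

Displacement is the signed area under the v-t curve.
0–5 s: ½(12 + -8)(5) = 10 cm
5–8 s: ½(-8 + 10)(3) = 3 cm
8–12 s: ½(10 + 7)(4) = 34 cm
12–18 s: ½(7 + -3)(6) = 12 cm
18–21 s: ½(-3 + 4)(3) = 1.5 cm
Net displacement = 60.5 cm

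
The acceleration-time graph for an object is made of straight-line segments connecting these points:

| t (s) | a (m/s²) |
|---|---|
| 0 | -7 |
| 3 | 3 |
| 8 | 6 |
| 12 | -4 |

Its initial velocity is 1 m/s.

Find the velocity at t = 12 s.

Δv equals the area under the a-t graph; then v = v₀ + Δv.
0–3 s: ½(-7 + 3)(3) = -6 m/s
3–8 s: ½(3 + 6)(5) = 22.5 m/s
8–12 s: ½(6 + -4)(4) = 4 m/s
Δv = 20.5 m/s, so v(12) = 1 + (20.5) = 21.5 m/s.

21.5 m/s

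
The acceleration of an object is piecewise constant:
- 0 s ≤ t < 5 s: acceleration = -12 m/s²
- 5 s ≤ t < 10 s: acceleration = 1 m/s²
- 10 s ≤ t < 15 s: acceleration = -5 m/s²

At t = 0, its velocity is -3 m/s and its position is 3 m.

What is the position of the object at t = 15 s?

On each constant-a segment, Δv = aΔt and Δx = v₀Δt + ½aΔt²; chain segment to segment.
0–5 s: v starts -3 m/s; Δx = -3·5 + ½·-12·5² = -165 m; v ends -63 m/s.
5–10 s: v starts -63 m/s; Δx = -63·5 + ½·1·5² = -302.5 m; v ends -58 m/s.
10–15 s: v starts -58 m/s; Δx = -58·5 + ½·-5·5² = -352.5 m; v ends -83 m/s.
x(15) = 3 + Σ Δx = -817 m.

-817 m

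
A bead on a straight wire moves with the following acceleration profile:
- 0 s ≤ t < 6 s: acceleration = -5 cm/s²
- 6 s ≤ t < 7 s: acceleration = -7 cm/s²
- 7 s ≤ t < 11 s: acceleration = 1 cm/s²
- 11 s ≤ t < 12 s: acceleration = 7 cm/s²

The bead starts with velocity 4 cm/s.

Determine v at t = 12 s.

Δv equals the area under the a-t graph; then v = v₀ + Δv.
0–6 s: -5 × 6 = -30 cm/s
6–7 s: -7 × 1 = -7 cm/s
7–11 s: 1 × 4 = 4 cm/s
11–12 s: 7 × 1 = 7 cm/s
Δv = -26 cm/s, so v(12) = 4 + (-26) = -22 cm/s.

-22 cm/s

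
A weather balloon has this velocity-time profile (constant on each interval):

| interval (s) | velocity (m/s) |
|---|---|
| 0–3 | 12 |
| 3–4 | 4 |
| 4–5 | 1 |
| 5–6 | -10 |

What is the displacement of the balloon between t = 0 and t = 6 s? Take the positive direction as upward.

31 m

Displacement is the signed area under the v-t curve.
0–3 s: 12 × 3 = 36 m
3–4 s: 4 × 1 = 4 m
4–5 s: 1 × 1 = 1 m
5–6 s: -10 × 1 = -10 m
Net displacement = 31 m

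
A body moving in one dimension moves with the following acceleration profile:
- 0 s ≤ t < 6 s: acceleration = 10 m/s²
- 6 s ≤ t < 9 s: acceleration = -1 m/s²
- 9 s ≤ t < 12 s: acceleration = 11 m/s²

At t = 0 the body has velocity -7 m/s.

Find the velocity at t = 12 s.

83 m/s

Δv equals the area under the a-t graph; then v = v₀ + Δv.
0–6 s: 10 × 6 = 60 m/s
6–9 s: -1 × 3 = -3 m/s
9–12 s: 11 × 3 = 33 m/s
Δv = 90 m/s, so v(12) = -7 + (90) = 83 m/s.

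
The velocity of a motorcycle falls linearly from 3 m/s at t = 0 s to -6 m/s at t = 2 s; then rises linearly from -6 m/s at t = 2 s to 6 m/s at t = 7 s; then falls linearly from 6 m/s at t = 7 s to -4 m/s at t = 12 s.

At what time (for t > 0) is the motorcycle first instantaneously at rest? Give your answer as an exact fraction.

t = 2/3 s

v changes sign on 0–2 s (from 3 to -6); the graph is linear there, so v = 0 at t = 0 + (-3)·(2 − 0)/(-6 − 3) = 2/3 s.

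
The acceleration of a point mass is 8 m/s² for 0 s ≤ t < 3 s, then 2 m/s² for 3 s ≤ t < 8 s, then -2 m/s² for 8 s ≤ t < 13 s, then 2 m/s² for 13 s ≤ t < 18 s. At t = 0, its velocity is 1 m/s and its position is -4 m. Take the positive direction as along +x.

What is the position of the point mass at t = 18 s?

485 m

On each constant-a segment, Δv = aΔt and Δx = v₀Δt + ½aΔt²; chain segment to segment.
0–3 s: v starts 1 m/s; Δx = 1·3 + ½·8·3² = 39 m; v ends 25 m/s.
3–8 s: v starts 25 m/s; Δx = 25·5 + ½·2·5² = 150 m; v ends 35 m/s.
8–13 s: v starts 35 m/s; Δx = 35·5 + ½·-2·5² = 150 m; v ends 25 m/s.
13–18 s: v starts 25 m/s; Δx = 25·5 + ½·2·5² = 150 m; v ends 35 m/s.
x(18) = -4 + Σ Δx = 485 m.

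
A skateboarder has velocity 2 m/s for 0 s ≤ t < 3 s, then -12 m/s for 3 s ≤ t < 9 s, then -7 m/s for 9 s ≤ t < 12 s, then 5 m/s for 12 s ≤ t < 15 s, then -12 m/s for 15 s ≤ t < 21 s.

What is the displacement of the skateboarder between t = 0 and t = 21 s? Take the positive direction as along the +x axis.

-144 m

Net displacement equals the area under the velocity-time graph (areas below the axis count negative).
0–3 s: 2 × 3 = 6 m
3–9 s: -12 × 6 = -72 m
9–12 s: -7 × 3 = -21 m
12–15 s: 5 × 3 = 15 m
15–21 s: -12 × 6 = -72 m
Net displacement = -144 m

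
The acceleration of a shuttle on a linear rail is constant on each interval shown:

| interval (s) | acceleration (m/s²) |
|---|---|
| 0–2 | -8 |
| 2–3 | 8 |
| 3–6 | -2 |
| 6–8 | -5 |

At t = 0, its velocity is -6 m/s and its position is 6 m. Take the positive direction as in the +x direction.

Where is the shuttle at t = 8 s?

On each constant-a segment, Δv = aΔt and Δx = v₀Δt + ½aΔt²; chain segment to segment.
0–2 s: v starts -6 m/s; Δx = -6·2 + ½·-8·2² = -28 m; v ends -22 m/s.
2–3 s: v starts -22 m/s; Δx = -22·1 + ½·8·1² = -18 m; v ends -14 m/s.
3–6 s: v starts -14 m/s; Δx = -14·3 + ½·-2·3² = -51 m; v ends -20 m/s.
6–8 s: v starts -20 m/s; Δx = -20·2 + ½·-5·2² = -50 m; v ends -30 m/s.
x(8) = 6 + Σ Δx = -141 m.

-141 m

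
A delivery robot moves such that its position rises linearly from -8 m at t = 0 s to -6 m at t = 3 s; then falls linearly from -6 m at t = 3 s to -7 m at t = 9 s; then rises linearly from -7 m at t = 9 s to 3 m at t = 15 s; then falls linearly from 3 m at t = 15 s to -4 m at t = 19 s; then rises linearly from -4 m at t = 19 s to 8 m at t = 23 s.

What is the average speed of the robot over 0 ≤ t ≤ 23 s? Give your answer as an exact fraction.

32/23 m/s

Average speed = (total path length)/(elapsed time); on a piecewise-linear x-t graph the path length is Σ|Δx|.
0–3 s: |Δx| = |-6 − -8| = 2 m
3–9 s: |Δx| = |-7 − -6| = 1 m
9–15 s: |Δx| = |3 − -7| = 10 m
15–19 s: |Δx| = |-4 − 3| = 7 m
19–23 s: |Δx| = |8 − -4| = 12 m
Total path = 32 m; average speed = 32/23 = 32/23 m/s.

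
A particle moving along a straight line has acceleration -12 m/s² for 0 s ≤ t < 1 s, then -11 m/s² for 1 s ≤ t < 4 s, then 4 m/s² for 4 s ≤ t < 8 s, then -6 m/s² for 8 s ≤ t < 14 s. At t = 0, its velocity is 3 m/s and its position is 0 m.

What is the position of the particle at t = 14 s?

-479.5 m

On each constant-a segment, Δv = aΔt and Δx = v₀Δt + ½aΔt²; chain segment to segment.
0–1 s: v starts 3 m/s; Δx = 3·1 + ½·-12·1² = -3 m; v ends -9 m/s.
1–4 s: v starts -9 m/s; Δx = -9·3 + ½·-11·3² = -76.5 m; v ends -42 m/s.
4–8 s: v starts -42 m/s; Δx = -42·4 + ½·4·4² = -136 m; v ends -26 m/s.
8–14 s: v starts -26 m/s; Δx = -26·6 + ½·-6·6² = -264 m; v ends -62 m/s.
x(14) = 0 + Σ Δx = -479.5 m.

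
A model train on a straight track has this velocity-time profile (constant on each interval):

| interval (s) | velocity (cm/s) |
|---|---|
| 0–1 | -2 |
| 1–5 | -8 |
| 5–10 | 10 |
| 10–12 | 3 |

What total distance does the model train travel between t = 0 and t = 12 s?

90 cm

Total distance travelled is ∫|v| dt — sum the magnitudes of each area piece.
0–1 s: |-2| × 1 = 2 cm
1–5 s: |-8| × 4 = 32 cm
5–10 s: |10| × 5 = 50 cm
10–12 s: |3| × 2 = 6 cm
Total distance = 90 cm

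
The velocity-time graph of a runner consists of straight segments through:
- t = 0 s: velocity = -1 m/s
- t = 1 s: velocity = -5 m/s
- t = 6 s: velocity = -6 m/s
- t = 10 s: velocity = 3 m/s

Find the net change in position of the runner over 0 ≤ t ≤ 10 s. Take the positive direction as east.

-36.5 m

Displacement is the signed area under the v-t curve.
0–1 s: ½(-1 + -5)(1) = -3 m
1–6 s: ½(-5 + -6)(5) = -27.5 m
6–10 s: ½(-6 + 3)(4) = -6 m
Net displacement = -36.5 m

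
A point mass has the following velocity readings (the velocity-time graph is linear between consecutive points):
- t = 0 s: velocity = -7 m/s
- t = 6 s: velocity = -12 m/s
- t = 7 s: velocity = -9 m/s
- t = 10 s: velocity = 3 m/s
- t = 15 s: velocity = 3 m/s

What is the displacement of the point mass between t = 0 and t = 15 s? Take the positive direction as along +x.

-61.5 m

Net displacement equals the area under the velocity-time graph (areas below the axis count negative).
0–6 s: ½(-7 + -12)(6) = -57 m
6–7 s: ½(-12 + -9)(1) = -10.5 m
7–10 s: ½(-9 + 3)(3) = -9 m
10–15 s: 3 × 5 = 15 m
Net displacement = -61.5 m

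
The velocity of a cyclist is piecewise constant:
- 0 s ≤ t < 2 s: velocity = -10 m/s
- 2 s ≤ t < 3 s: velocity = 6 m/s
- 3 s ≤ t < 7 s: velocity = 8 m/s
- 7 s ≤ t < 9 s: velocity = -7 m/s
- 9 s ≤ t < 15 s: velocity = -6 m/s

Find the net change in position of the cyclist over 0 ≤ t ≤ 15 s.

-32 m

Displacement is the signed area under the v-t curve.
0–2 s: -10 × 2 = -20 m
2–3 s: 6 × 1 = 6 m
3–7 s: 8 × 4 = 32 m
7–9 s: -7 × 2 = -14 m
9–15 s: -6 × 6 = -36 m
Net displacement = -32 m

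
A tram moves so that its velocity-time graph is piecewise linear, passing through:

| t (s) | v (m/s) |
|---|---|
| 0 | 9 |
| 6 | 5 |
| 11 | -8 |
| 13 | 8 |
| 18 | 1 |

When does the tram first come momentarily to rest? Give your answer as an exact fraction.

v changes sign on 6–11 s (from 5 to -8); the graph is linear there, so v = 0 at t = 6 + (-5)·(11 − 6)/(-8 − 5) = 103/13 s.

t = 103/13 s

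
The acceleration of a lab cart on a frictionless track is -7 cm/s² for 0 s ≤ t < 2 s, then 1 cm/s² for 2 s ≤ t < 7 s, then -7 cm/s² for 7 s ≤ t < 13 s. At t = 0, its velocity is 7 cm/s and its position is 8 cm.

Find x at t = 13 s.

-152.5 cm

On each constant-a segment, Δv = aΔt and Δx = v₀Δt + ½aΔt²; chain segment to segment.
0–2 s: v starts 7 cm/s; Δx = 7·2 + ½·-7·2² = 0 cm; v ends -7 cm/s.
2–7 s: v starts -7 cm/s; Δx = -7·5 + ½·1·5² = -22.5 cm; v ends -2 cm/s.
7–13 s: v starts -2 cm/s; Δx = -2·6 + ½·-7·6² = -138 cm; v ends -44 cm/s.
x(13) = 8 + Σ Δx = -152.5 cm.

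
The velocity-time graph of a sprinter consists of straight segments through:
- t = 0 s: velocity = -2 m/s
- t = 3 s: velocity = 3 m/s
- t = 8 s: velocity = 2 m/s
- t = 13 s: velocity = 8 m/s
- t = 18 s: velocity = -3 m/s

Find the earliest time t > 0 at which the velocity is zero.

t = 1.2 s

v changes sign on 0–3 s (from -2 to 3); the graph is linear there, so v = 0 at t = 0 + (2)·(3 − 0)/(3 − -2) = 1.2 s.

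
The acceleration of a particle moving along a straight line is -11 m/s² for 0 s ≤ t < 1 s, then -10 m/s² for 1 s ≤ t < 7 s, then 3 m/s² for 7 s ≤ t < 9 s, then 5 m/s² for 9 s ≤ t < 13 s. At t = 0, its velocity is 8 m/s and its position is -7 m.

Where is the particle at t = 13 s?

On each constant-a segment, Δv = aΔt and Δx = v₀Δt + ½aΔt²; chain segment to segment.
0–1 s: v starts 8 m/s; Δx = 8·1 + ½·-11·1² = 2.5 m; v ends -3 m/s.
1–7 s: v starts -3 m/s; Δx = -3·6 + ½·-10·6² = -198 m; v ends -63 m/s.
7–9 s: v starts -63 m/s; Δx = -63·2 + ½·3·2² = -120 m; v ends -57 m/s.
9–13 s: v starts -57 m/s; Δx = -57·4 + ½·5·4² = -188 m; v ends -37 m/s.
x(13) = -7 + Σ Δx = -510.5 m.

-510.5 m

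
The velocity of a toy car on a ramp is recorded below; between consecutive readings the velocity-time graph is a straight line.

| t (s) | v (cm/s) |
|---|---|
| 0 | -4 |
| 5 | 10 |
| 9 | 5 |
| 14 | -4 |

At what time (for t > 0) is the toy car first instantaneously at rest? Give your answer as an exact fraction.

t = 10/7 s

v changes sign on 0–5 s (from -4 to 10); the graph is linear there, so v = 0 at t = 0 + (4)·(5 − 0)/(10 − -4) = 10/7 s.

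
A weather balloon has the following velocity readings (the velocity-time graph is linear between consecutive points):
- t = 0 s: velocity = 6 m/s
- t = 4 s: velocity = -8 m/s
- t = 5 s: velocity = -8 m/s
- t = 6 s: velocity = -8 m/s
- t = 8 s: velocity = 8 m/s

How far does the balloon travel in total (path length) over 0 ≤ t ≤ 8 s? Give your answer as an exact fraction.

268/7 m

Total distance travelled is ∫|v| dt — sum the magnitudes of each area piece.
0–4 s: v = 0 at t = 12/7 s; triangle areas 36/7 + 64/7 = 100/7 m
4–5 s: |-8| × 1 = 8 m
5–6 s: |-8| × 1 = 8 m
6–8 s: v = 0 at t = 7 s; triangle areas 4 + 4 = 8 m
Total distance = 268/7 m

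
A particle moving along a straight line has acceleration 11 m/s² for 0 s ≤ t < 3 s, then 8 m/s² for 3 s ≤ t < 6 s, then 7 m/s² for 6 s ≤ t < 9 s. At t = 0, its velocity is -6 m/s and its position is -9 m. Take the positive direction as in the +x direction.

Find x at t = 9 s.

On each constant-a segment, Δv = aΔt and Δx = v₀Δt + ½aΔt²; chain segment to segment.
0–3 s: v starts -6 m/s; Δx = -6·3 + ½·11·3² = 31.5 m; v ends 27 m/s.
3–6 s: v starts 27 m/s; Δx = 27·3 + ½·8·3² = 117 m; v ends 51 m/s.
6–9 s: v starts 51 m/s; Δx = 51·3 + ½·7·3² = 184.5 m; v ends 72 m/s.
x(9) = -9 + Σ Δx = 324 m.

324 m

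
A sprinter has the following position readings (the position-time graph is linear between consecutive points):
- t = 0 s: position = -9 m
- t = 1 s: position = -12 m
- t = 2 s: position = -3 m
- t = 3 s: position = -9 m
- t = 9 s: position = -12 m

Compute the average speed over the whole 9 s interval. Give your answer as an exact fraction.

7/3 m/s

Average speed = (total path length)/(elapsed time); on a piecewise-linear x-t graph the path length is Σ|Δx|.
0–1 s: |Δx| = |-12 − -9| = 3 m
1–2 s: |Δx| = |-3 − -12| = 9 m
2–3 s: |Δx| = |-9 − -3| = 6 m
3–9 s: |Δx| = |-12 − -9| = 3 m
Total path = 21 m; average speed = 21/9 = 7/3 m/s.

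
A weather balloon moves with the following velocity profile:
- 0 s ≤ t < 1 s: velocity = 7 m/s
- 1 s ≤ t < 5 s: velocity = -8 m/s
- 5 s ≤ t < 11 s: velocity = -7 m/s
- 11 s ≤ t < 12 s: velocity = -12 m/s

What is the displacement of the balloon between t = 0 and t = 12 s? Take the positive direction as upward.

Net displacement equals the area under the velocity-time graph (areas below the axis count negative).
0–1 s: 7 × 1 = 7 m
1–5 s: -8 × 4 = -32 m
5–11 s: -7 × 6 = -42 m
11–12 s: -12 × 1 = -12 m
Net displacement = -79 m

-79 m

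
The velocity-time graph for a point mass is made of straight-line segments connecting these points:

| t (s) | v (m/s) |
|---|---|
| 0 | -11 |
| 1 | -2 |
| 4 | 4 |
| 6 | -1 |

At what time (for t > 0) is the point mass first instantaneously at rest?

v changes sign on 1–4 s (from -2 to 4); the graph is linear there, so v = 0 at t = 1 + (2)·(4 − 1)/(4 − -2) = 2 s.

t = 2 s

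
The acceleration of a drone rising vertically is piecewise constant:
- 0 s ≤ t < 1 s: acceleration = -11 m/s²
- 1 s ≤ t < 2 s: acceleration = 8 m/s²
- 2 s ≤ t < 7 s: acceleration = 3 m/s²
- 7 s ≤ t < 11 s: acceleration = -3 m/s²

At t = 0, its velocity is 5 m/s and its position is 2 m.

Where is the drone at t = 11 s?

91 m

On each constant-a segment, Δv = aΔt and Δx = v₀Δt + ½aΔt²; chain segment to segment.
0–1 s: v starts 5 m/s; Δx = 5·1 + ½·-11·1² = -0.5 m; v ends -6 m/s.
1–2 s: v starts -6 m/s; Δx = -6·1 + ½·8·1² = -2 m; v ends 2 m/s.
2–7 s: v starts 2 m/s; Δx = 2·5 + ½·3·5² = 47.5 m; v ends 17 m/s.
7–11 s: v starts 17 m/s; Δx = 17·4 + ½·-3·4² = 44 m; v ends 5 m/s.
x(11) = 2 + Σ Δx = 91 m.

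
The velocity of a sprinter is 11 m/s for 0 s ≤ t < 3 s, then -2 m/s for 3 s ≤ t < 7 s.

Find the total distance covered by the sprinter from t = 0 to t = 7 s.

Total distance travelled is ∫|v| dt — sum the magnitudes of each area piece.
0–3 s: |11| × 3 = 33 m
3–7 s: |-2| × 4 = 8 m
Total distance = 41 m

41 m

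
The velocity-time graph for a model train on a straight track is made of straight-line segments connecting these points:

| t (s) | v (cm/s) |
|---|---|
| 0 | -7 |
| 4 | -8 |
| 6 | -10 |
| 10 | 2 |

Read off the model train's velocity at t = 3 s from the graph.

On 0–4 s the graph is linear from -7 to -8 cm/s: v(3) = -7 + (-8 − -7)·(3 − 0)/(4 − 0) = -7.75 cm/s.

-7.75 cm/s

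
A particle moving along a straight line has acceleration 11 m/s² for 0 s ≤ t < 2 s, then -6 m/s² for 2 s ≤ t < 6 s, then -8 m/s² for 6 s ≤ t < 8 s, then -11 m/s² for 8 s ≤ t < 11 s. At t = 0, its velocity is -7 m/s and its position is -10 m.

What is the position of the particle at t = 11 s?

On each constant-a segment, Δv = aΔt and Δx = v₀Δt + ½aΔt²; chain segment to segment.
0–2 s: v starts -7 m/s; Δx = -7·2 + ½·11·2² = 8 m; v ends 15 m/s.
2–6 s: v starts 15 m/s; Δx = 15·4 + ½·-6·4² = 12 m; v ends -9 m/s.
6–8 s: v starts -9 m/s; Δx = -9·2 + ½·-8·2² = -34 m; v ends -25 m/s.
8–11 s: v starts -25 m/s; Δx = -25·3 + ½·-11·3² = -124.5 m; v ends -58 m/s.
x(11) = -10 + Σ Δx = -148.5 m.

-148.5 m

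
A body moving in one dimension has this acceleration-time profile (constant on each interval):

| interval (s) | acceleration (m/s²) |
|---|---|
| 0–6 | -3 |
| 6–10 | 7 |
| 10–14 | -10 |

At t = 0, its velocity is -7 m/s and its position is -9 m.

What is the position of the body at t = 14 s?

On each constant-a segment, Δv = aΔt and Δx = v₀Δt + ½aΔt²; chain segment to segment.
0–6 s: v starts -7 m/s; Δx = -7·6 + ½·-3·6² = -96 m; v ends -25 m/s.
6–10 s: v starts -25 m/s; Δx = -25·4 + ½·7·4² = -44 m; v ends 3 m/s.
10–14 s: v starts 3 m/s; Δx = 3·4 + ½·-10·4² = -68 m; v ends -37 m/s.
x(14) = -9 + Σ Δx = -217 m.

-217 m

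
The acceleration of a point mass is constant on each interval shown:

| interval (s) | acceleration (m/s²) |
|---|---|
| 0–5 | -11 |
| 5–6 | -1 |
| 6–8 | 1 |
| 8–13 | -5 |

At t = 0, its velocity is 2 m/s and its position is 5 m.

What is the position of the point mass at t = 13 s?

-604.5 m

On each constant-a segment, Δv = aΔt and Δx = v₀Δt + ½aΔt²; chain segment to segment.
0–5 s: v starts 2 m/s; Δx = 2·5 + ½·-11·5² = -127.5 m; v ends -53 m/s.
5–6 s: v starts -53 m/s; Δx = -53·1 + ½·-1·1² = -53.5 m; v ends -54 m/s.
6–8 s: v starts -54 m/s; Δx = -54·2 + ½·1·2² = -106 m; v ends -52 m/s.
8–13 s: v starts -52 m/s; Δx = -52·5 + ½·-5·5² = -322.5 m; v ends -77 m/s.
x(13) = 5 + Σ Δx = -604.5 m.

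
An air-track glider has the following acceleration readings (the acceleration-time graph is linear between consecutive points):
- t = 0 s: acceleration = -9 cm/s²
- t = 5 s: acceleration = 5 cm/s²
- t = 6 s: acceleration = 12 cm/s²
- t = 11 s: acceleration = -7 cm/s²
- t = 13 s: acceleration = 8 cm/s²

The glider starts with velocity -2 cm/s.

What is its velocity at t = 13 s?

Δv equals the area under the a-t graph; then v = v₀ + Δv.
0–5 s: ½(-9 + 5)(5) = -10 cm/s
5–6 s: ½(5 + 12)(1) = 8.5 cm/s
6–11 s: ½(12 + -7)(5) = 12.5 cm/s
11–13 s: ½(-7 + 8)(2) = 1 cm/s
Δv = 12 cm/s, so v(13) = -2 + (12) = 10 cm/s.

10 cm/s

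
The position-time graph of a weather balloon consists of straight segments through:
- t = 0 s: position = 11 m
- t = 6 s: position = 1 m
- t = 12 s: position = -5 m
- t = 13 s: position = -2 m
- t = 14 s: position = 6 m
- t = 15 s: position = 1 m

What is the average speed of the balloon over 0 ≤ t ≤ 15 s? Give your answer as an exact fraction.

32/15 m/s

Average speed = (total path length)/(elapsed time); on a piecewise-linear x-t graph the path length is Σ|Δx|.
0–6 s: |Δx| = |1 − 11| = 10 m
6–12 s: |Δx| = |-5 − 1| = 6 m
12–13 s: |Δx| = |-2 − -5| = 3 m
13–14 s: |Δx| = |6 − -2| = 8 m
14–15 s: |Δx| = |1 − 6| = 5 m
Total path = 32 m; average speed = 32/15 = 32/15 m/s.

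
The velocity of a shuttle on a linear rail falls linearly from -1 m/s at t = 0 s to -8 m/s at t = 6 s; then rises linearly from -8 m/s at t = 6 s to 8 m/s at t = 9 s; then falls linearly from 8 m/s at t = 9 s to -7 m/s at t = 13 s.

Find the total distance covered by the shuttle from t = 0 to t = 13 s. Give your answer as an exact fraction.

811/15 m

Distance (not displacement) is the total path length: add the absolute areas under v-t.
0–6 s: |½(-1 + -8)(6)| = 27 m
6–9 s: v = 0 at t = 7.5 s; triangle areas 6 + 6 = 12 m
9–13 s: v = 0 at t = 167/15 s; triangle areas 128/15 + 98/15 = 226/15 m
Total distance = 811/15 m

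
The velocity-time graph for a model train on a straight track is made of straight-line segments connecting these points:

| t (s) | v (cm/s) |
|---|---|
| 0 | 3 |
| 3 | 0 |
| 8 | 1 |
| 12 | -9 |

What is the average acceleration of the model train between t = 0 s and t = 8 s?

-0.25 cm/s²

Average acceleration = Δv/Δt = (1 − 3)/(8 − 0) = -0.25 cm/s².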